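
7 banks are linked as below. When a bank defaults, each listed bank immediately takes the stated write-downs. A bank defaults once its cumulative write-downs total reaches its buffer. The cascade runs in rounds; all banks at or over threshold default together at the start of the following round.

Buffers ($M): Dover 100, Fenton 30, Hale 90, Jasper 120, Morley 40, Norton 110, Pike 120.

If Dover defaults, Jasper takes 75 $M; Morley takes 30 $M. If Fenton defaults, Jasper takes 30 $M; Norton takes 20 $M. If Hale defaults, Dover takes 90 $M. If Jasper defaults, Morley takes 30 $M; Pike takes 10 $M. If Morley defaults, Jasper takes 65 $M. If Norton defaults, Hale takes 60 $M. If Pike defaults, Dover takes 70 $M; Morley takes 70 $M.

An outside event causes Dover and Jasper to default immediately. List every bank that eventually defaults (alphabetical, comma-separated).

Dover, Jasper, Morley

Round 1 — Dover, Jasper default (initial).
  Morley: +30+30 → 60 ≥ 40
  Pike: +10 → 10 < 120
Round 2 — Morley defaults.
No further defaults.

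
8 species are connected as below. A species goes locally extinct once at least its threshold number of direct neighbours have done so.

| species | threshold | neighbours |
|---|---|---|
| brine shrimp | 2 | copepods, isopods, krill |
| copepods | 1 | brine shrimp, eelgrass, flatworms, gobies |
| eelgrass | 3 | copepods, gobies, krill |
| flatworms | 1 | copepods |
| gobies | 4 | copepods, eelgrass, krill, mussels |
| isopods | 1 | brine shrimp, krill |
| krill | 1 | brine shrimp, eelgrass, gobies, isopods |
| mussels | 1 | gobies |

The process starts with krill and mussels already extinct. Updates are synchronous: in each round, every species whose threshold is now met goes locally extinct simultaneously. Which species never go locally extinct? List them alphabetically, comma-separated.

eelgrass, gobies

Round 1 — krill, mussels go locally extinct (initial).
Round 2 — checking thresholds:
  brine shrimp: 1 of 3 neighbours < 2, holds.
  eelgrass: 1 of 3 neighbours < 3, holds.
  gobies: 2 of 4 neighbours < 4, holds.
  isopods: 1 of 2 neighbours ≥ 1, goes locally extinct.
Round 3 — checking thresholds:
  brine shrimp: 2 of 3 neighbours ≥ 2, goes locally extinct.
  eelgrass: 1 of 3 neighbours < 3, holds.
  gobies: 2 of 4 neighbours < 4, holds.
Round 4 — checking thresholds:
  copepods: 1 of 4 neighbours ≥ 1, goes locally extinct.
  eelgrass: 1 of 3 neighbours < 3, holds.
  gobies: 2 of 4 neighbours < 4, holds.
Round 5 — checking thresholds:
  eelgrass: 2 of 3 neighbours < 3, holds.
  flatworms: 1 of 1 neighbours ≥ 1, goes locally extinct.
  gobies: 3 of 4 neighbours < 4, holds.
Round 6 — no new extinctions; cascade stops.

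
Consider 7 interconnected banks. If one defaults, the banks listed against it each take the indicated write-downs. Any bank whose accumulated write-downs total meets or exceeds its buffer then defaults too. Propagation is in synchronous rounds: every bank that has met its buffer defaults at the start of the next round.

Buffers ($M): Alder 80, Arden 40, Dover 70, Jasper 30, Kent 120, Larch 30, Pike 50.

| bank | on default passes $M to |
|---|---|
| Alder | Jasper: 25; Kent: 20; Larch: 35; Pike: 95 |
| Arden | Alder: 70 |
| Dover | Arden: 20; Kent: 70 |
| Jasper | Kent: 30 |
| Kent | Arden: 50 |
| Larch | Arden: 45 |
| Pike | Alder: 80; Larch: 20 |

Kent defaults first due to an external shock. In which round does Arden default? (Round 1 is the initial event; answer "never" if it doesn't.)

Round 1 — Kent defaults (initial).
  Arden: +50 → 50 ≥ 40
Round 2 — Arden defaults.
  Alder: +70 → 70 < 80
No further defaults.

2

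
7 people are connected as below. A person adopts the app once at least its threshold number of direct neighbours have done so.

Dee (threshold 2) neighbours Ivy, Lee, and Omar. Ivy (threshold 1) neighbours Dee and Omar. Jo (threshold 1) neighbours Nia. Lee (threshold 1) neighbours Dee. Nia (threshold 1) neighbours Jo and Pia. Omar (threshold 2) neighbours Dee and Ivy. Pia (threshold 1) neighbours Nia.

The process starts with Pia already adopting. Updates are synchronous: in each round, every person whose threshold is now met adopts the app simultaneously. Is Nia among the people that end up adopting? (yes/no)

Round 1 — Pia adopts the app (initial).
Round 2 — checking thresholds:
  Nia: 1 of 2 neighbours ≥ 1, adopts the app.
Round 3 — checking thresholds:
  Jo: 1 of 1 neighbours ≥ 1, adopts the app.
Round 4 — no new adoptions; cascade stops.

yes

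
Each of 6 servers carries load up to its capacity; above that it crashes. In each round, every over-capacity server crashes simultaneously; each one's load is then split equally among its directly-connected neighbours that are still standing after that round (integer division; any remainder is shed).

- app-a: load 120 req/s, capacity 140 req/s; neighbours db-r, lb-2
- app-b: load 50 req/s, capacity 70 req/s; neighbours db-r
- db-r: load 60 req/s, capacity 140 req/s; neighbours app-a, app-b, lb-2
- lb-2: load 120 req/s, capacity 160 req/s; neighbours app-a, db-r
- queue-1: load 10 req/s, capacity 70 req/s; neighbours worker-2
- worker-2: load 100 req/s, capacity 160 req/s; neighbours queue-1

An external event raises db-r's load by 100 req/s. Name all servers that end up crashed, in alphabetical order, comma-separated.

Round 1 — db-r at 160 > 140. db-r crashes.
  db-r sheds 160 req/s to app-a, app-b, lb-2: 53 each (1 lost).
    app-a: 120+53 = 173 > 140
    app-b: 50+53 = 103 > 70
    lb-2: 120+53 = 173 > 160
Round 2 — app-a, app-b, lb-2 crash.
  app-a sheds 173 req/s: no online neighbours, lost.
  app-b sheds 103 req/s: no online neighbours, lost.
  lb-2 sheds 173 req/s: no online neighbours, lost.
No further crashes.

app-a, app-b, db-r, lb-2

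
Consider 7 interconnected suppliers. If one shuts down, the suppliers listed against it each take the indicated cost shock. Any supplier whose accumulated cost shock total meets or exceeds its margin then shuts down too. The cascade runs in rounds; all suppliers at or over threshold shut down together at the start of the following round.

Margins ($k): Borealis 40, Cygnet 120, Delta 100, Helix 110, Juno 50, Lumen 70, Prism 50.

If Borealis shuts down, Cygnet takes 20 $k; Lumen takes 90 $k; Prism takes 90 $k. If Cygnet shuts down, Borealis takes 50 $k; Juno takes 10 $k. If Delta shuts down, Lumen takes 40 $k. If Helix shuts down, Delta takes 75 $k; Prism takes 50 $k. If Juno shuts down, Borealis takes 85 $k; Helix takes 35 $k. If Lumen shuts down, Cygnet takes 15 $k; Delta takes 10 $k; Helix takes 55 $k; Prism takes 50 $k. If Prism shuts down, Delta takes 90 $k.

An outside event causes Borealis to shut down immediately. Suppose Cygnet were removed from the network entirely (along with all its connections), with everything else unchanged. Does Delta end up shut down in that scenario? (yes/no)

With Cygnet removed:
Round 1 — Borealis shuts down (initial).
  Lumen: +90 → 90 ≥ 70
  Prism: +90 → 90 ≥ 50
Round 2 — Lumen, Prism shut down.
  Delta: +10+90 → 100 ≥ 100
  Helix: +55 → 55 < 110
Round 3 — Delta shuts down.
No further shutdowns.

yes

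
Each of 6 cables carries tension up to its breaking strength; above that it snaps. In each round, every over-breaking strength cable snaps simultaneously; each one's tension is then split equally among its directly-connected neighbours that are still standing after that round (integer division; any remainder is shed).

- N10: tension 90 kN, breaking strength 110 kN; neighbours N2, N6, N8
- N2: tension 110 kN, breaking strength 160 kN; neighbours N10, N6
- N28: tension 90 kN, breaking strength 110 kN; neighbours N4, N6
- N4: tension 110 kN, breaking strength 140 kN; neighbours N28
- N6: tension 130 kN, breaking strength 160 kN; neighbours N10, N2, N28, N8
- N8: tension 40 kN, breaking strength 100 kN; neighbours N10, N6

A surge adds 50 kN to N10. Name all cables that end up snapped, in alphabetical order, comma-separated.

Round 1 — N10 at 140 > 110. N10 snaps.
  N10 sheds 140 kN to N2, N6, N8: 46 each (2 lost).
    N2: 110+46 = 156 ≤ 160
    N6: 130+46 = 176 > 160
    N8: 40+46 = 86 ≤ 100
Round 2 — N6 snaps.
  N6 sheds 176 kN to N2, N28, N8: 58 each (2 lost).
    N2: 156+58 = 214 > 160
    N28: 90+58 = 148 > 110
    N8: 86+58 = 144 > 100
Round 3 — N2, N28, N8 snap.
  N2 sheds 214 kN: no online neighbours, lost.
  N28 sheds 148 kN to N4: 148 each.
    N4: 110+148 = 258 > 140
  N8 sheds 144 kN: no online neighbours, lost.
Round 4 — N4 snaps.
  N4 sheds 258 kN: no online neighbours, lost.
No further breaks.

N10, N2, N28, N4, N6, N8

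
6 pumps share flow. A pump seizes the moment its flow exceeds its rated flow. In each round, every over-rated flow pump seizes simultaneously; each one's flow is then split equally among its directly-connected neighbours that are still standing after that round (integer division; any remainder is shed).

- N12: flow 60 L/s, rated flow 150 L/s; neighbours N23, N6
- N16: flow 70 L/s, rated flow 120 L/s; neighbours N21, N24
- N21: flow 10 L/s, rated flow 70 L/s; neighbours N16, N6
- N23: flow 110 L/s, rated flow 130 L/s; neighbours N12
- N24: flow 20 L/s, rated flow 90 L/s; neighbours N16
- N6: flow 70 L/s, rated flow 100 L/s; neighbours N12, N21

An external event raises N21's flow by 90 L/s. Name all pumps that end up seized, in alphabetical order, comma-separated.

N12, N21, N23, N6

Round 1 — N21 at 100 > 70. N21 seizes.
  N21 sheds 100 L/s to N16, N6: 50 each.
    N16: 70+50 = 120 ≤ 120
    N6: 70+50 = 120 > 100
Round 2 — N6 seizes.
  N6 sheds 120 L/s to N12: 120 each.
    N12: 60+120 = 180 > 150
Round 3 — N12 seizes.
  N12 sheds 180 L/s to N23: 180 each.
    N23: 110+180 = 290 > 130
Round 4 — N23 seizes.
  N23 sheds 290 L/s: no online neighbours, lost.
No further seizures.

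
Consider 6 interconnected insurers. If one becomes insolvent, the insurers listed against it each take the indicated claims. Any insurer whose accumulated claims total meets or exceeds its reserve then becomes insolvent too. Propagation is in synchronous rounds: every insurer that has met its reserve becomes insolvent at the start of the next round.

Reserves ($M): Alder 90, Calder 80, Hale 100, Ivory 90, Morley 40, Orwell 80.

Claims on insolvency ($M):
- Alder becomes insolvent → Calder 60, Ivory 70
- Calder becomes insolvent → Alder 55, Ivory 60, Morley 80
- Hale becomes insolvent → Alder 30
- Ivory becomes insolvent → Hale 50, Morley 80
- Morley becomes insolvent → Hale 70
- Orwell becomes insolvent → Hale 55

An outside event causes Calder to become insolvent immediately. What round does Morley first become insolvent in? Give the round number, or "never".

2

Round 1 — Calder becomes insolvent (initial).
  Alder: +55 → 55 < 90
  Ivory: +60 → 60 < 90
  Morley: +80 → 80 ≥ 40
Round 2 — Morley becomes insolvent.
  Hale: +70 → 70 < 100
No further insolvencies.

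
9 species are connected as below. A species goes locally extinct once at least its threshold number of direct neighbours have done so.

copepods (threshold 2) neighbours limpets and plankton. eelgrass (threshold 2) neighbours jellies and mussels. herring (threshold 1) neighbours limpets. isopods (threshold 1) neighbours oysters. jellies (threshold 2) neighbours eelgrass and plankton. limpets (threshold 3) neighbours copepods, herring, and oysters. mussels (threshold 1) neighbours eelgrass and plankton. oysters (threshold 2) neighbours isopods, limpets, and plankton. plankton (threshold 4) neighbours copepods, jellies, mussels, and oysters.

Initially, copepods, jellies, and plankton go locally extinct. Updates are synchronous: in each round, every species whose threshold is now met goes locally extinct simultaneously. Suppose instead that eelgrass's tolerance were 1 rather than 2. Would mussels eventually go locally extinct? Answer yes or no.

yes

With eelgrass's tolerance at 1:
Round 1 — copepods, jellies, plankton go locally extinct (initial).
Round 2 — checking thresholds:
  eelgrass: 1 of 2 neighbours ≥ 1, goes locally extinct.
  limpets: 1 of 3 neighbours < 3, not yet.
  mussels: 1 of 2 neighbours ≥ 1, goes locally extinct.
  oysters: 1 of 3 neighbours < 2, not yet.
Round 3 — no new extinctions; cascade stops.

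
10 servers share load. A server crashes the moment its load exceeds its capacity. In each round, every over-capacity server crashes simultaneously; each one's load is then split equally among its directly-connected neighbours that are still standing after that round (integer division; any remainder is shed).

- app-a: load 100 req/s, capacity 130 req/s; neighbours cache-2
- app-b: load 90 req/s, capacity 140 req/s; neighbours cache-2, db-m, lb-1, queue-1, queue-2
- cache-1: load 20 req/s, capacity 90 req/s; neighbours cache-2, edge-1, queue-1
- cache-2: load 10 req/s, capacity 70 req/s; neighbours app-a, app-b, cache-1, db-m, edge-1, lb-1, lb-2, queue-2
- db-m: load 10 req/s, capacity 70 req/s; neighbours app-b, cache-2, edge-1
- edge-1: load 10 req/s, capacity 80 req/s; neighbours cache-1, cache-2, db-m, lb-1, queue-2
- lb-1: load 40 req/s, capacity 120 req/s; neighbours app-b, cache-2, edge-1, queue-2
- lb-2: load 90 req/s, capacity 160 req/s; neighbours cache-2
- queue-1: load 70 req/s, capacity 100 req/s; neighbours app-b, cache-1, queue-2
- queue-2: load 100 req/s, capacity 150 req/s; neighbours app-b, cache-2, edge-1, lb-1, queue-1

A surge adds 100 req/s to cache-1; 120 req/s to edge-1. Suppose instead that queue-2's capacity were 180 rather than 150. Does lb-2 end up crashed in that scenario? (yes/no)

no

With queue-2's capacity at 180:
Round 1 — cache-1 at 120 > 90; edge-1 at 130 > 80. cache-1, edge-1 crash.
  cache-1 sheds 120 req/s to cache-2, queue-1: 60 each.
    cache-2: 10+60 = 70 ≤ 70
    queue-1: 70+60 = 130 > 100
  edge-1 sheds 130 req/s to cache-2, db-m, lb-1, queue-2: 32 each (2 lost).
    cache-2: 70+32 = 102 > 70
    db-m: 10+32 = 42 ≤ 70
    lb-1: 40+32 = 72 ≤ 120
    queue-2: 100+32 = 132 ≤ 180
Round 2 — cache-2, queue-1 crash.
  cache-2 sheds 102 req/s to app-a, app-b, db-m, lb-1, lb-2, queue-2: 17 each.
    app-a: 100+17 = 117 ≤ 130
    app-b: 90+17 = 107 ≤ 140
    db-m: 42+17 = 59 ≤ 70
    lb-1: 72+17 = 89 ≤ 120
    lb-2: 90+17 = 107 ≤ 160
    queue-2: 132+17 = 149 ≤ 180
  queue-1 sheds 130 req/s to app-b, queue-2: 65 each.
    app-b: 107+65 = 172 > 140
    queue-2: 149+65 = 214 > 180
Round 3 — app-b, queue-2 crash.
  app-b sheds 172 req/s to db-m, lb-1: 86 each.
    db-m: 59+86 = 145 > 70
    lb-1: 89+86 = 175 > 120
  queue-2 sheds 214 req/s to lb-1: 214 each.
    lb-1: 175+214 = 389 > 120
Round 4 — db-m, lb-1 crash.
  db-m sheds 145 req/s: no online neighbours, lost.
  lb-1 sheds 389 req/s: no online neighbours, lost.
No further crashes.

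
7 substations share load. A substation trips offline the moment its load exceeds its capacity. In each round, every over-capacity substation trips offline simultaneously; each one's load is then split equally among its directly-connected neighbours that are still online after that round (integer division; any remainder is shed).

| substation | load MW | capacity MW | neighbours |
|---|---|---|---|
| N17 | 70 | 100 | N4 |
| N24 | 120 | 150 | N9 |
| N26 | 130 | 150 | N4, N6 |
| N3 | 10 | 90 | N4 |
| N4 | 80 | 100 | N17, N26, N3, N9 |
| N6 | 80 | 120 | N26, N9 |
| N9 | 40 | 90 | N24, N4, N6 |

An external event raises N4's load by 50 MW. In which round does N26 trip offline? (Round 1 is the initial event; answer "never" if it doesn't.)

2

Round 1 — N4 at 130 > 100. N4 trips offline.
  N4 sheds 130 MW to N17, N26, N3, N9: 32 each (2 lost).
    N17: 70+32 = 102 > 100
    N26: 130+32 = 162 > 150
    N3: 10+32 = 42 ≤ 90
    N9: 40+32 = 72 ≤ 90
Round 2 — N17, N26 trip offline.
  N17 sheds 102 MW: no online neighbours, lost.
  N26 sheds 162 MW to N6: 162 each.
    N6: 80+162 = 242 > 120
Round 3 — N6 trips offline.
  N6 sheds 242 MW to N9: 242 each.
    N9: 72+242 = 314 > 90
Round 4 — N9 trips offline.
  N9 sheds 314 MW to N24: 314 each.
    N24: 120+314 = 434 > 150
Round 5 — N24 trips offline.
  N24 sheds 434 MW: no online neighbours, lost.
No further trips.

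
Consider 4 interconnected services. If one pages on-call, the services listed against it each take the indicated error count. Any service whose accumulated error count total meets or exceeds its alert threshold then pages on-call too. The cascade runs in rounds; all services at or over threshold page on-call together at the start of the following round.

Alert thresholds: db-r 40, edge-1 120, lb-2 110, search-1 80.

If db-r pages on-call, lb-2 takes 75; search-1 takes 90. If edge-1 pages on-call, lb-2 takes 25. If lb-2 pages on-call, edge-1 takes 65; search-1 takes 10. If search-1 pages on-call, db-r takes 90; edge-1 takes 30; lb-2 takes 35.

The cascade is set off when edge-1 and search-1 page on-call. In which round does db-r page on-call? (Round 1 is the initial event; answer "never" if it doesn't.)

2

Round 1 — edge-1, search-1 page on-call (initial).
  db-r: +90 → 90 ≥ 40
  lb-2: +25+35 → 60 < 110
Round 2 — db-r pages on-call.
  lb-2: +75 → 135 ≥ 110
Round 3 — lb-2 pages on-call.
No further pages.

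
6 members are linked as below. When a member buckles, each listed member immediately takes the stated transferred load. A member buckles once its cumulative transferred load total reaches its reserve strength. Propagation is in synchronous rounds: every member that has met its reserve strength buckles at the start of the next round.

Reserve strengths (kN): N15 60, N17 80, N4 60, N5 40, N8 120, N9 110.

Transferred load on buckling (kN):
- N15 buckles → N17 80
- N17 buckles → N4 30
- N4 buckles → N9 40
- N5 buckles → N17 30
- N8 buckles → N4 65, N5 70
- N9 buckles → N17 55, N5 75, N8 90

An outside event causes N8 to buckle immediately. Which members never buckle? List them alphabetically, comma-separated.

Round 1 — N8 buckles (initial).
  N4: +65 → 65 ≥ 60
  N5: +70 → 70 ≥ 40
Round 2 — N4, N5 buckle.
  N17: +30 → 30 < 80
  N9: +40 → 40 < 110
No further bucklings.

N15, N17, N9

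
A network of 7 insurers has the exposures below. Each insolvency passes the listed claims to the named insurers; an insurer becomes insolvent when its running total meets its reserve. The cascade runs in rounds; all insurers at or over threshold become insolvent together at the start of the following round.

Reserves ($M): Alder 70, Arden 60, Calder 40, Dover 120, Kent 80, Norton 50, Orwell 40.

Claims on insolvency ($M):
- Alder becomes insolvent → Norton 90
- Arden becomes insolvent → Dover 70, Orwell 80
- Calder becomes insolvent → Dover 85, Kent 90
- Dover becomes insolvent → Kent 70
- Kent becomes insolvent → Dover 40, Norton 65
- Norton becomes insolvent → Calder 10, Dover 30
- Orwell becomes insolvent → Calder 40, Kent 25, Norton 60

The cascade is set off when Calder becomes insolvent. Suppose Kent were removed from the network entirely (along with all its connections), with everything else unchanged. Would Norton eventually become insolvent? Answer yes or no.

With Kent removed:
Round 1 — Calder becomes insolvent (initial).
  Dover: +85 → 85 < 120
No further insolvencies.

no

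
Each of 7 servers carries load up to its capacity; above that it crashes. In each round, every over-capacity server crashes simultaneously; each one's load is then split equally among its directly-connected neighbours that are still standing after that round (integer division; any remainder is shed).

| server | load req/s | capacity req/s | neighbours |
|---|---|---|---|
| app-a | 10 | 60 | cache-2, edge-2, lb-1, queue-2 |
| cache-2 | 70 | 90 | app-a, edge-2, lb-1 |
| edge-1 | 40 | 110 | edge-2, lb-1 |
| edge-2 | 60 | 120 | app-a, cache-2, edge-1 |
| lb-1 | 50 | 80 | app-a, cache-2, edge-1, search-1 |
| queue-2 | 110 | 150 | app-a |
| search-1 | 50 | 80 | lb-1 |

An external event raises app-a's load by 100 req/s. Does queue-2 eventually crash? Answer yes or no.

no

Round 1 — app-a at 110 > 60. app-a crashes.
  app-a sheds 110 req/s to cache-2, edge-2, lb-1, queue-2: 27 each (2 lost).
    cache-2: 70+27 = 97 > 90
    edge-2: 60+27 = 87 ≤ 120
    lb-1: 50+27 = 77 ≤ 80
    queue-2: 110+27 = 137 ≤ 150
Round 2 — cache-2 crashes.
  cache-2 sheds 97 req/s to edge-2, lb-1: 48 each (1 lost).
    edge-2: 87+48 = 135 > 120
    lb-1: 77+48 = 125 > 80
Round 3 — edge-2, lb-1 crash.
  edge-2 sheds 135 req/s to edge-1: 135 each.
    edge-1: 40+135 = 175 > 110
  lb-1 sheds 125 req/s to edge-1, search-1: 62 each (1 lost).
    edge-1: 175+62 = 237 > 110
    search-1: 50+62 = 112 > 80
Round 4 — edge-1, search-1 crash.
  edge-1 sheds 237 req/s: no online neighbours, lost.
  search-1 sheds 112 req/s: no online neighbours, lost.
No further crashes.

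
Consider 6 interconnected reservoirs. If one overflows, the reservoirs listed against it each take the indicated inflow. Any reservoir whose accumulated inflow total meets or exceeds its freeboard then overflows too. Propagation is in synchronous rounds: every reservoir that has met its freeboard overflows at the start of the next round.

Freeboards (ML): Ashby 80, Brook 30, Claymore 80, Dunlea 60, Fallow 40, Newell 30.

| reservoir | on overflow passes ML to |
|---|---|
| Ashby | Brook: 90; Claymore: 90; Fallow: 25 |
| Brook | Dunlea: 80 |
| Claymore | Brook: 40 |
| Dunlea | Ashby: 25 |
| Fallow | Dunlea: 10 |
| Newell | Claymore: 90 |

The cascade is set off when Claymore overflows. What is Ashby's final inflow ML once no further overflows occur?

25

Round 1 — Claymore overflows (initial).
  Brook: +40 → 40 ≥ 30
Round 2 — Brook overflows.
  Dunlea: +80 → 80 ≥ 60
Round 3 — Dunlea overflows.
  Ashby: +25 → 25 < 80
No further overflows.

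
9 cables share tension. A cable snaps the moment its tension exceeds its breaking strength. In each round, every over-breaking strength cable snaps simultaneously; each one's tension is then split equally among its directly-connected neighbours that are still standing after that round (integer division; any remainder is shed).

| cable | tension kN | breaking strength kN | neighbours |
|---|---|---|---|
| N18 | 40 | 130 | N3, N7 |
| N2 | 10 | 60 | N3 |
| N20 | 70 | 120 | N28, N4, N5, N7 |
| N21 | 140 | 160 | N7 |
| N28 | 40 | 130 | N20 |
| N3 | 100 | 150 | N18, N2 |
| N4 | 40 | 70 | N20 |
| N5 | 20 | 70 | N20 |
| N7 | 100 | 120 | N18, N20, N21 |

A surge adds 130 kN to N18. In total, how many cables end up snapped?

8

Round 1 — N18 at 170 > 130. N18 snaps.
  N18 sheds 170 kN to N3, N7: 85 each.
    N3: 100+85 = 185 > 150
    N7: 100+85 = 185 > 120
Round 2 — N3, N7 snap.
  N3 sheds 185 kN to N2: 185 each.
    N2: 10+185 = 195 > 60
  N7 sheds 185 kN to N20, N21: 92 each (1 lost).
    N20: 70+92 = 162 > 120
    N21: 140+92 = 232 > 160
Round 3 — N2, N20, N21 snap.
  N2 sheds 195 kN: no online neighbours, lost.
  N20 sheds 162 kN to N28, N4, N5: 54 each.
    N28: 40+54 = 94 ≤ 130
    N4: 40+54 = 94 > 70
    N5: 20+54 = 74 > 70
  N21 sheds 232 kN: no online neighbours, lost.
Round 4 — N4, N5 snap.
  N4 sheds 94 kN: no online neighbours, lost.
  N5 sheds 74 kN: no online neighbours, lost.
No further breaks.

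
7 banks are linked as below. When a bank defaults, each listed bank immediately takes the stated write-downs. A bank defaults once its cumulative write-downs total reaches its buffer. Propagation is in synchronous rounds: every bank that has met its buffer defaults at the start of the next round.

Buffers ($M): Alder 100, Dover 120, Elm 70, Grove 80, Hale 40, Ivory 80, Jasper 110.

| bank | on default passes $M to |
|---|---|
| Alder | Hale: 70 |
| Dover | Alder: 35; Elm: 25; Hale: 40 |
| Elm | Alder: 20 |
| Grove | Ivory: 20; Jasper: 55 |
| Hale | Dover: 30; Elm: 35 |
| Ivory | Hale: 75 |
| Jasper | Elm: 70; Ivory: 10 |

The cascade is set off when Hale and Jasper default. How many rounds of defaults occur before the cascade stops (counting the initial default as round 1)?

2

Round 1 — Hale, Jasper default (initial).
  Dover: +30 → 30 < 120
  Elm: +35+70 → 105 ≥ 70
  Ivory: +10 → 10 < 80
Round 2 — Elm defaults.
  Alder: +20 → 20 < 100
No further defaults.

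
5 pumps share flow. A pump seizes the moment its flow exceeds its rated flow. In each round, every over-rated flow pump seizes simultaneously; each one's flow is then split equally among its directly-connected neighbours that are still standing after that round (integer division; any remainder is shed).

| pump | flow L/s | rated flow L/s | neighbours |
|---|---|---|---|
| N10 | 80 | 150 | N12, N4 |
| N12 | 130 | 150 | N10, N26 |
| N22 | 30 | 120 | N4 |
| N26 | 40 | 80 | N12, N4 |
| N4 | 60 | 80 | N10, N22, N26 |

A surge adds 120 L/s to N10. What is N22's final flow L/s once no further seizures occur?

Round 1 — N10 at 200 > 150. N10 seizes.
  N10 sheds 200 L/s to N12, N4: 100 each.
    N12: 130+100 = 230 > 150
    N4: 60+100 = 160 > 80
Round 2 — N12, N4 seize.
  N12 sheds 230 L/s to N26: 230 each.
    N26: 40+230 = 270 > 80
  N4 sheds 160 L/s to N22, N26: 80 each.
    N22: 30+80 = 110 ≤ 120
    N26: 270+80 = 350 > 80
Round 3 — N26 seizes.
  N26 sheds 350 L/s: no online neighbours, lost.
No further seizures.

110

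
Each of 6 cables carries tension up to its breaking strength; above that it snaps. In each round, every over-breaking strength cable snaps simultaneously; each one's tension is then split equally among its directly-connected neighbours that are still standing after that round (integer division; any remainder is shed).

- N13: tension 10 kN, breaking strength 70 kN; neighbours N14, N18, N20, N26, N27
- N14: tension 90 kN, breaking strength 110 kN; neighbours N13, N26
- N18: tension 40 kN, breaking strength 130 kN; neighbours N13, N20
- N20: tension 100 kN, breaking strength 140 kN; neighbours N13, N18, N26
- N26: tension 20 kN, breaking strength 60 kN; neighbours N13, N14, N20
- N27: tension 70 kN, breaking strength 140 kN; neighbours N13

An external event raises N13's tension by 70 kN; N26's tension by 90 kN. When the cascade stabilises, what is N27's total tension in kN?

90

Round 1 — N13 at 80 > 70; N26 at 110 > 60. N13, N26 snap.
  N13 sheds 80 kN to N14, N18, N20, N27: 20 each.
    N14: 90+20 = 110 ≤ 110
    N18: 40+20 = 60 ≤ 130
    N20: 100+20 = 120 ≤ 140
    N27: 70+20 = 90 ≤ 140
  N26 sheds 110 kN to N14, N20: 55 each.
    N14: 110+55 = 165 > 110
    N20: 120+55 = 175 > 140
Round 2 — N14, N20 snap.
  N14 sheds 165 kN: no online neighbours, lost.
  N20 sheds 175 kN to N18: 175 each.
    N18: 60+175 = 235 > 130
Round 3 — N18 snaps.
  N18 sheds 235 kN: no online neighbours, lost.
No further breaks.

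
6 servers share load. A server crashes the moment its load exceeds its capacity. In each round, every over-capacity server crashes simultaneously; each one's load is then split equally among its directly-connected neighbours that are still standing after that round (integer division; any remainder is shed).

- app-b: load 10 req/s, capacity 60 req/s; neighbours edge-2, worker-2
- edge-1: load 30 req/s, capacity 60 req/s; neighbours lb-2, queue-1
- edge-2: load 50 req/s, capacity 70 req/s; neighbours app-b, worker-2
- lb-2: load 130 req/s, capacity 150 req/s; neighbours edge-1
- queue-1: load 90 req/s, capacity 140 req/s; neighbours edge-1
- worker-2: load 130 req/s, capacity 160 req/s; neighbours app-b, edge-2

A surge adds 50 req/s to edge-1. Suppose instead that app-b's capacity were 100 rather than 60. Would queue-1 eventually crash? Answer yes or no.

no

With app-b's capacity at 100:
Round 1 — edge-1 at 80 > 60. edge-1 crashes.
  edge-1 sheds 80 req/s to lb-2, queue-1: 40 each.
    lb-2: 130+40 = 170 > 150
    queue-1: 90+40 = 130 ≤ 140
Round 2 — lb-2 crashes.
  lb-2 sheds 170 req/s: no online neighbours, lost.
No further crashes.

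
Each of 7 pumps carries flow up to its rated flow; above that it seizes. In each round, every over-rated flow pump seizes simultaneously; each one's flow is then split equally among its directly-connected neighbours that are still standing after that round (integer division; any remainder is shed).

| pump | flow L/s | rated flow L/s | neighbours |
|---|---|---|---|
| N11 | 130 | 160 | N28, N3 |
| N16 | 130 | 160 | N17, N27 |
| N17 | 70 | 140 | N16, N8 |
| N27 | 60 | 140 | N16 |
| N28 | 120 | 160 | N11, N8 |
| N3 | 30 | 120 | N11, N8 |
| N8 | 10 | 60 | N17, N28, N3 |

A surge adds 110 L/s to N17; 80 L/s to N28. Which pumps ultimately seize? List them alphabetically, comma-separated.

Round 1 — N17 at 180 > 140; N28 at 200 > 160. N17, N28 seize.
  N17 sheds 180 L/s to N16, N8: 90 each.
    N16: 130+90 = 220 > 160
    N8: 10+90 = 100 > 60
  N28 sheds 200 L/s to N11, N8: 100 each.
    N11: 130+100 = 230 > 160
    N8: 100+100 = 200 > 60
Round 2 — N11, N16, N8 seize.
  N11 sheds 230 L/s to N3: 230 each.
    N3: 30+230 = 260 > 120
  N16 sheds 220 L/s to N27: 220 each.
    N27: 60+220 = 280 > 140
  N8 sheds 200 L/s to N3: 200 each.
    N3: 260+200 = 460 > 120
Round 3 — N27, N3 seize.
  N27 sheds 280 L/s: no online neighbours, lost.
  N3 sheds 460 L/s: no online neighbours, lost.
No further seizures.

N11, N16, N17, N27, N28, N3, N8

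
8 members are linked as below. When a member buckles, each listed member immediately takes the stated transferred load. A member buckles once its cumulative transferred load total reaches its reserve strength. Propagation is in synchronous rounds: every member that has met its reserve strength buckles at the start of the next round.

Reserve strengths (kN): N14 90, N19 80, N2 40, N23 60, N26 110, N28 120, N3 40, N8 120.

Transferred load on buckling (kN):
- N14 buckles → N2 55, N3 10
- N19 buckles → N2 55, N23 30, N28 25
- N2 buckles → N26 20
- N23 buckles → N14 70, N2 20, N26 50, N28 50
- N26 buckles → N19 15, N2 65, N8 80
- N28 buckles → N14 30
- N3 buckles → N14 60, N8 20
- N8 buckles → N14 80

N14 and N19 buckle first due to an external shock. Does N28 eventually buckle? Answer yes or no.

Round 1 — N14, N19 buckle (initial).
  N2: +55+55 → 110 ≥ 40
  N23: +30 → 30 < 60
  N28: +25 → 25 < 120
  N3: +10 → 10 < 40
Round 2 — N2 buckles.
  N26: +20 → 20 < 110
No further bucklings.

no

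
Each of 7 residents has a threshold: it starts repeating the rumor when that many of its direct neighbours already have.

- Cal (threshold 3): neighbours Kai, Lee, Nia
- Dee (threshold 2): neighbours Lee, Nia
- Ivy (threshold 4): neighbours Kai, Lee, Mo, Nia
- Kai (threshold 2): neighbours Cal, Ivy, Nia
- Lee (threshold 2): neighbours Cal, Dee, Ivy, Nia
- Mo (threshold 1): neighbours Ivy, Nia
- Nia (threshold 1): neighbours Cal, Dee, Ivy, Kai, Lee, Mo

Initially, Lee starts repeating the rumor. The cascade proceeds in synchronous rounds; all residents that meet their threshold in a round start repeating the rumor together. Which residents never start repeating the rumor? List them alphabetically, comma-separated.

Cal, Ivy, Kai

Round 1 — Lee starts repeating the rumor (initial).
Round 2 — checking thresholds:
  Cal: 1 of 3 neighbours < 3, below threshold.
  Dee: 1 of 2 neighbours < 2, below threshold.
  Ivy: 1 of 4 neighbours < 4, below threshold.
  Nia: 1 of 6 neighbours ≥ 1, starts repeating the rumor.
Round 3 — checking thresholds:
  Cal: 2 of 3 neighbours < 3, below threshold.
  Dee: 2 of 2 neighbours ≥ 2, starts repeating the rumor.
  Ivy: 2 of 4 neighbours < 4, below threshold.
  Kai: 1 of 3 neighbours < 2, below threshold.
  Mo: 1 of 2 neighbours ≥ 1, starts repeating the rumor.
Round 4 — no new spreads; cascade stops.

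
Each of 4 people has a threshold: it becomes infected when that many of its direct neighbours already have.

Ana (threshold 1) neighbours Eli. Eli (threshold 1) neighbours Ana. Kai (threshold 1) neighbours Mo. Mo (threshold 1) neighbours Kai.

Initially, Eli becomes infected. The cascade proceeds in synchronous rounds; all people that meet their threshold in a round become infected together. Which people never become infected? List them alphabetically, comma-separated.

Kai, Mo

Round 1 — Eli becomes infected (initial).
Round 2 — checking thresholds:
  Ana: 1 of 1 neighbours ≥ 1, becomes infected.
Round 3 — no new infections; cascade stops.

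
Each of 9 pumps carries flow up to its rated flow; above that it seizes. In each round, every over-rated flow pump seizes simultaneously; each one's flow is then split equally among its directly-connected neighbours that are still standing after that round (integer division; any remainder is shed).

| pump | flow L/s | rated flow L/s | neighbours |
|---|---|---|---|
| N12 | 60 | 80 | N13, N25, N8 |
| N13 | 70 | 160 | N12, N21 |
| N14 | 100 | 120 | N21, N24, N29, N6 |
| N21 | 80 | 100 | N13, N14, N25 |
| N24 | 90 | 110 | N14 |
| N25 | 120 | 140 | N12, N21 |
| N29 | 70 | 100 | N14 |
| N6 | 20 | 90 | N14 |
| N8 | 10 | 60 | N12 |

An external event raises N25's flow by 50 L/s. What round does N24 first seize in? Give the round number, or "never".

Round 1 — N25 at 170 > 140. N25 seizes.
  N25 sheds 170 L/s to N12, N21: 85 each.
    N12: 60+85 = 145 > 80
    N21: 80+85 = 165 > 100
Round 2 — N12, N21 seize.
  N12 sheds 145 L/s to N13, N8: 72 each (1 lost).
    N13: 70+72 = 142 ≤ 160
    N8: 10+72 = 82 > 60
  N21 sheds 165 L/s to N13, N14: 82 each (1 lost).
    N13: 142+82 = 224 > 160
    N14: 100+82 = 182 > 120
Round 3 — N13, N14, N8 seize.
  N13 sheds 224 L/s: no online neighbours, lost.
  N14 sheds 182 L/s to N24, N29, N6: 60 each (2 lost).
    N24: 90+60 = 150 > 110
    N29: 70+60 = 130 > 100
    N6: 20+60 = 80 ≤ 90
  N8 sheds 82 L/s: no online neighbours, lost.
Round 4 — N24, N29 seize.
  N24 sheds 150 L/s: no online neighbours, lost.
  N29 sheds 130 L/s: no online neighbours, lost.
No further seizures.

4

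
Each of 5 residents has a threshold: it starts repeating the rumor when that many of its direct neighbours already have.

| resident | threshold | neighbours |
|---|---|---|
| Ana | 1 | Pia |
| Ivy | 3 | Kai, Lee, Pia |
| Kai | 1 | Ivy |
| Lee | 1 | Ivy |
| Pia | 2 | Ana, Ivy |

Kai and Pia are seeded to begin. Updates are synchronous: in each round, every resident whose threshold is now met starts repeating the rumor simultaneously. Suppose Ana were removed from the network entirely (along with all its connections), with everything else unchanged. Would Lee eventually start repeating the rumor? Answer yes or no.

With Ana removed:
Round 1 — Kai, Pia start repeating the rumor (initial).
Round 2 — no new spreads; cascade stops.

no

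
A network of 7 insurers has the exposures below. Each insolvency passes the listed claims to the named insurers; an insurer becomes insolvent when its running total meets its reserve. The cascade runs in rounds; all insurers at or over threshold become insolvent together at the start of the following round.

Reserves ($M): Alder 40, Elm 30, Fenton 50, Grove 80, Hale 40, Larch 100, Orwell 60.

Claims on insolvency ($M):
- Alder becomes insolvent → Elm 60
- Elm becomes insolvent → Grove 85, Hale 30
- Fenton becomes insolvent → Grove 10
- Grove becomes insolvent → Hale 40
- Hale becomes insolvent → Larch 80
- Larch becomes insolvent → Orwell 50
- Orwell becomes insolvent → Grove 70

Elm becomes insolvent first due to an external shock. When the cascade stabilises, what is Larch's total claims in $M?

Round 1 — Elm becomes insolvent (initial).
  Grove: +85 → 85 ≥ 80
  Hale: +30 → 30 < 40
Round 2 — Grove becomes insolvent.
  Hale: +40 → 70 ≥ 40
Round 3 — Hale becomes insolvent.
  Larch: +80 → 80 < 100
No further insolvencies.

80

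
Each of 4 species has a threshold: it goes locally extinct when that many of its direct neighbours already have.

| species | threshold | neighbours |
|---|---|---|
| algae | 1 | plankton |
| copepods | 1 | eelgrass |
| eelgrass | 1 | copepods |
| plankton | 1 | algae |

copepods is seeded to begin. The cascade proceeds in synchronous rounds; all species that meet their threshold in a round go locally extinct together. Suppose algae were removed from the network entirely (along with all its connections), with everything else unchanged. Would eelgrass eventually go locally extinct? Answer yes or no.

yes

With algae removed:
Round 1 — copepods goes locally extinct (initial).
Round 2 — checking thresholds:
  eelgrass: 1 of 1 neighbours ≥ 1, goes locally extinct.
Round 3 — no new extinctions; cascade stops.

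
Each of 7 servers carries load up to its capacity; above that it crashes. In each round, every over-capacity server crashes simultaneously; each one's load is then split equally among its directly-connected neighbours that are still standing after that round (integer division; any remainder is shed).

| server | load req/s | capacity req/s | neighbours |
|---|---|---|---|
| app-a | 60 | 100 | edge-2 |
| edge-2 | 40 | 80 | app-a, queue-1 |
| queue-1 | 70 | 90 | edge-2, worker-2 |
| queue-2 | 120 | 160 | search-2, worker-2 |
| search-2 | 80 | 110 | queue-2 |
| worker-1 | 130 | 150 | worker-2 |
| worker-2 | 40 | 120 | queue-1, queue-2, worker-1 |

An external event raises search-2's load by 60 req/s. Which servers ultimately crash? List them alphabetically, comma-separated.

Round 1 — search-2 at 140 > 110. search-2 crashes.
  search-2 sheds 140 req/s to queue-2: 140 each.
    queue-2: 120+140 = 260 > 160
Round 2 — queue-2 crashes.
  queue-2 sheds 260 req/s to worker-2: 260 each.
    worker-2: 40+260 = 300 > 120
Round 3 — worker-2 crashes.
  worker-2 sheds 300 req/s to queue-1, worker-1: 150 each.
    queue-1: 70+150 = 220 > 90
    worker-1: 130+150 = 280 > 150
Round 4 — queue-1, worker-1 crash.
  queue-1 sheds 220 req/s to edge-2: 220 each.
    edge-2: 40+220 = 260 > 80
  worker-1 sheds 280 req/s: no online neighbours, lost.
Round 5 — edge-2 crashes.
  edge-2 sheds 260 req/s to app-a: 260 each.
    app-a: 60+260 = 320 > 100
Round 6 — app-a crashes.
  app-a sheds 320 req/s: no online neighbours, lost.
No further crashes.

app-a, edge-2, queue-1, queue-2, search-2, worker-1, worker-2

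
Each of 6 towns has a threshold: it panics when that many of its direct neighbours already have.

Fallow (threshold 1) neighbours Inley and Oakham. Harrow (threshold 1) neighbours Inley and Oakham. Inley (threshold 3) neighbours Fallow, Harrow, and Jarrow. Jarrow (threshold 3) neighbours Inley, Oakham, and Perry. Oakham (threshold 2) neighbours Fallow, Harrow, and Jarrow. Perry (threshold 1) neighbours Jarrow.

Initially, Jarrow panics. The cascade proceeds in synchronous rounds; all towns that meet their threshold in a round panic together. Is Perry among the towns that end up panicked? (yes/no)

yes

Round 1 — Jarrow panics (initial).
Round 2 — checking thresholds:
  Inley: 1 of 3 neighbours < 3, holds.
  Oakham: 1 of 3 neighbours < 2, holds.
  Perry: 1 of 1 neighbours ≥ 1, panics.
Round 3 — no new panics; cascade stops.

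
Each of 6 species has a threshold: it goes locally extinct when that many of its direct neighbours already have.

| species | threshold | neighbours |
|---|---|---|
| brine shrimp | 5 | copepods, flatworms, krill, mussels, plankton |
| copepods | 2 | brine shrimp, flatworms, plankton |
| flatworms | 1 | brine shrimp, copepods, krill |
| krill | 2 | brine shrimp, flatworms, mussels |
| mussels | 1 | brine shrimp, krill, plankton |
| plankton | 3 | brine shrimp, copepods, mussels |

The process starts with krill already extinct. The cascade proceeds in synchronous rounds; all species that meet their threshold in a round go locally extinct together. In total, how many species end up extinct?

Round 1 — krill goes locally extinct (initial).
Round 2 — checking thresholds:
  brine shrimp: 1 of 5 neighbours < 5, holds.
  flatworms: 1 of 3 neighbours ≥ 1, goes locally extinct.
  mussels: 1 of 3 neighbours ≥ 1, goes locally extinct.
Round 3 — no new extinctions; cascade stops.

3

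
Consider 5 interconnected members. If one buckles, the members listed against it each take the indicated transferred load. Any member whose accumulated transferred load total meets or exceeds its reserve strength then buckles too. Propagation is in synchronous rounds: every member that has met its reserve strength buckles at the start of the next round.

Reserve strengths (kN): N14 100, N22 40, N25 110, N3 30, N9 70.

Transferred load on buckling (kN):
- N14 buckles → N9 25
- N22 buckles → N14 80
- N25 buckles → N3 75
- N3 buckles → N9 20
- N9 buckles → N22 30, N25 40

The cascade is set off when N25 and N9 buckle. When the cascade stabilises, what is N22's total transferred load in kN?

30

Round 1 — N25, N9 buckle (initial).
  N22: +30 → 30 < 40
  N3: +75 → 75 ≥ 30
Round 2 — N3 buckles.
No further bucklings.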